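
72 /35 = 2.06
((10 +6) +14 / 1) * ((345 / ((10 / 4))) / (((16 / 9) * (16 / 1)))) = 145.55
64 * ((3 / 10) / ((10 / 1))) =48 / 25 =1.92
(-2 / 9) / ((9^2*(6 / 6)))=-2 / 729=-0.00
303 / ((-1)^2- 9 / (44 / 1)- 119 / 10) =-66660 / 2443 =-27.29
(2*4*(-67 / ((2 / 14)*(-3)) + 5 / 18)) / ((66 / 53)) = 298814 / 297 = 1006.11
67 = 67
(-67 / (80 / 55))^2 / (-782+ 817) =543169 / 8960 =60.62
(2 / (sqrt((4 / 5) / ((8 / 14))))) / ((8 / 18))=9 * sqrt(35) / 14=3.80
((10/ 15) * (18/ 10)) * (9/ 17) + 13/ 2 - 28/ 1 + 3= -3037/ 170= -17.86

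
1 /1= 1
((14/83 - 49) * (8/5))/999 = -10808/138195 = -0.08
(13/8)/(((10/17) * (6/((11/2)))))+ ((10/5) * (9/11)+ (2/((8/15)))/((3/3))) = 83621/10560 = 7.92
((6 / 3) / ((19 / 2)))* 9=1.89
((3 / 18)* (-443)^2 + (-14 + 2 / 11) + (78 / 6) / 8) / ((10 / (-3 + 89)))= 371164691 / 1320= 281185.37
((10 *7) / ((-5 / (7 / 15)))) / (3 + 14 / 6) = -49 / 40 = -1.22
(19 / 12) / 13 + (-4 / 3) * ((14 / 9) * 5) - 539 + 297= -252.25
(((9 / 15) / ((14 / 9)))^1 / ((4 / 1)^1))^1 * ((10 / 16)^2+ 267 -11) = 443043 / 17920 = 24.72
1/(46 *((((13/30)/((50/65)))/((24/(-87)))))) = -1200/112723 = -0.01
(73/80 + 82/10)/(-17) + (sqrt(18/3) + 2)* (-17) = -17* sqrt(6)-46969/1360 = -76.18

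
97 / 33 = 2.94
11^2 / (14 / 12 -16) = -726 / 89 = -8.16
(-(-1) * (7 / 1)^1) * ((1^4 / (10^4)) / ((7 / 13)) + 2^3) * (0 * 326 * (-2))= 0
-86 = -86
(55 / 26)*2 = 55 / 13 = 4.23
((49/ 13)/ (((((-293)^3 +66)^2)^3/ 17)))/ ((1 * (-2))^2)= 833/ 13170846031171776805956542417256475889158469332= 0.00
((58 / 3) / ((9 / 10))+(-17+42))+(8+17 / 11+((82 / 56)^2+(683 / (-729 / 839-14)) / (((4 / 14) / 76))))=-35323544066941 / 2904778800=-12160.49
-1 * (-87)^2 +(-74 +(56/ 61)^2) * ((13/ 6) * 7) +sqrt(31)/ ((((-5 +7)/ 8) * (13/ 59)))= -96878666/ 11163 +236 * sqrt(31)/ 13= -8577.47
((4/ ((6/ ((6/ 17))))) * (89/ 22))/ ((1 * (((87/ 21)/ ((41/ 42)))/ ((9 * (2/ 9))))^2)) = 299218/ 1415403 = 0.21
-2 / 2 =-1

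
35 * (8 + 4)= 420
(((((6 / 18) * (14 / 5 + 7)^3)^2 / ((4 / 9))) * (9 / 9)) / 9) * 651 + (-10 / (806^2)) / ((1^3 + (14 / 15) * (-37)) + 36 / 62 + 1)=29225030931564366313 / 1824399890625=16018983.05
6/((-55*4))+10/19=1043/2090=0.50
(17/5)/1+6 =47/5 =9.40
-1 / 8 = -0.12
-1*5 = -5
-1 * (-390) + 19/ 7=2749/ 7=392.71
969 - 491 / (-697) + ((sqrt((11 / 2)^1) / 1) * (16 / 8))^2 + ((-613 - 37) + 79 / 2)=381.20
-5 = -5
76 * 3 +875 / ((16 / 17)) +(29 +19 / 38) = 18995 / 16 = 1187.19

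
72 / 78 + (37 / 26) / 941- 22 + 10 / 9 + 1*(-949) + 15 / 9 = -967.30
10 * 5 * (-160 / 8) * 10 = -10000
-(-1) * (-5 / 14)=-5 / 14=-0.36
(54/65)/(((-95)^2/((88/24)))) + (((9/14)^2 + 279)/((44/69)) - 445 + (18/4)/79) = -2706492431017/399665266000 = -6.77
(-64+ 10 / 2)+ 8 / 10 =-291 / 5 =-58.20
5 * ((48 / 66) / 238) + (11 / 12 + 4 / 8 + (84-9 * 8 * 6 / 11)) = 725069 / 15708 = 46.16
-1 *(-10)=10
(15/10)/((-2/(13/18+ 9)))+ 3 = -103/24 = -4.29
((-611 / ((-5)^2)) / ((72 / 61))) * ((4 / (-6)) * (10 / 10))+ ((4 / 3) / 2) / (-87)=1080259 / 78300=13.80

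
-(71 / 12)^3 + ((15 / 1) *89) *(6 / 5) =2410345 / 1728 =1394.88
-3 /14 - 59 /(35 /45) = -1065 /14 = -76.07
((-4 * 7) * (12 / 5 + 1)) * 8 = -761.60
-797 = -797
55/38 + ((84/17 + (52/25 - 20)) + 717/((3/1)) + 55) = 4561867/16150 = 282.47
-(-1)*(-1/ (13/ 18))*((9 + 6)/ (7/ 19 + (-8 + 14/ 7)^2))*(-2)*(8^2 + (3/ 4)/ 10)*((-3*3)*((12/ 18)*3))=-11833371/ 8983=-1317.31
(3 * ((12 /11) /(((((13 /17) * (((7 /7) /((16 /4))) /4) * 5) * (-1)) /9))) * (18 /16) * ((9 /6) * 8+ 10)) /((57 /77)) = -5089392 /1235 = -4120.97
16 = 16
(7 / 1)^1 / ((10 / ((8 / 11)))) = 28 / 55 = 0.51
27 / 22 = 1.23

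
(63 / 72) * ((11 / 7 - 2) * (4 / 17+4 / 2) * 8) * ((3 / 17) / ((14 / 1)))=-171 / 2023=-0.08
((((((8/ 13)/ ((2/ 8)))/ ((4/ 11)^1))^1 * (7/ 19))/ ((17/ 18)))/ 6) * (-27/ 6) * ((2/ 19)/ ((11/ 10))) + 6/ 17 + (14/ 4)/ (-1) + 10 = 1063229/ 159562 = 6.66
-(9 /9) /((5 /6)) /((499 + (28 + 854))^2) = -6 /9535805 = -0.00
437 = 437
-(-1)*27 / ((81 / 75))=25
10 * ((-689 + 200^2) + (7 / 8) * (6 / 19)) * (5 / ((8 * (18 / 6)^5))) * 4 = 74691425 / 18468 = 4044.37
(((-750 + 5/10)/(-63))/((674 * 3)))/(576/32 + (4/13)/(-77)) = 214357/655637544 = 0.00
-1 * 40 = -40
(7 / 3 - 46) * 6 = -262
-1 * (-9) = 9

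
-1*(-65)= 65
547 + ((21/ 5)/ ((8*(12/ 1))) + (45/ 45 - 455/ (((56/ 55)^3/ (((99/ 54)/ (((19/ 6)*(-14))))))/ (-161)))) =-11067813271/ 4766720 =-2321.89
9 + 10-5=14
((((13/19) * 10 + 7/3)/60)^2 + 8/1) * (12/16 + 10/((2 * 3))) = 2721497141/140356800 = 19.39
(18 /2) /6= 3 /2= 1.50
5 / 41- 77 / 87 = -0.76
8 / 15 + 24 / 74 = 476 / 555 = 0.86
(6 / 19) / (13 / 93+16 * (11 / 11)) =0.02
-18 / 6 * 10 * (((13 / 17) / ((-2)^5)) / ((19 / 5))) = 975 / 5168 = 0.19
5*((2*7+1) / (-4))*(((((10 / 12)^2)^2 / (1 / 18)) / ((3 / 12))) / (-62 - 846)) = 15625 / 21792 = 0.72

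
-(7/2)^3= -42.88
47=47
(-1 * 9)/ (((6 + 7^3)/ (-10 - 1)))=99/ 349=0.28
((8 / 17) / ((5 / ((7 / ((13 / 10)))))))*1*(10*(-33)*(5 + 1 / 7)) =-190080 / 221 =-860.09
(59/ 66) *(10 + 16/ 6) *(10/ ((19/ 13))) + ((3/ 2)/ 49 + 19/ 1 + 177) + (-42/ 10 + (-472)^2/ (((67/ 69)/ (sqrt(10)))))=13064003/ 48510 + 15372096 *sqrt(10)/ 67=725804.17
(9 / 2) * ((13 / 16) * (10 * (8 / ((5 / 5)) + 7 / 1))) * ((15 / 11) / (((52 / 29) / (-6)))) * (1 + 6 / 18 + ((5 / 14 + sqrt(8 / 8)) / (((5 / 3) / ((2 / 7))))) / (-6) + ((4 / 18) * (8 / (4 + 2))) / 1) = -137331675 / 34496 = -3981.09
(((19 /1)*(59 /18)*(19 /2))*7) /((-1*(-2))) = 149093 /72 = 2070.74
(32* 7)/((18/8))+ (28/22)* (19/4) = 20909/198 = 105.60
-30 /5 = -6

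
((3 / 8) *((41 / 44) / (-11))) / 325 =-0.00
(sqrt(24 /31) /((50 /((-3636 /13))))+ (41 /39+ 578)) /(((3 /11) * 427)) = 248413 /49959 - 13332 * sqrt(186) /4302025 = 4.93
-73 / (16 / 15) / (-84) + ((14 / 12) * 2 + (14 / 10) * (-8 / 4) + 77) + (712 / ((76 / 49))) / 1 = 68487641 / 127680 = 536.40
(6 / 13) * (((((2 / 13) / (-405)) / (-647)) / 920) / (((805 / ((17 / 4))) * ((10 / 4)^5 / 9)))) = 68 / 474488823046875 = 0.00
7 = 7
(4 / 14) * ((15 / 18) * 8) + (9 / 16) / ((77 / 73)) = 9011 / 3696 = 2.44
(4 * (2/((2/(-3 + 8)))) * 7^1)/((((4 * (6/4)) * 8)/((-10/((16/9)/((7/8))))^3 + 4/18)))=-9827250545/28311552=-347.11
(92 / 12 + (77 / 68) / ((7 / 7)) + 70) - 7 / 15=26633 / 340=78.33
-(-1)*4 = 4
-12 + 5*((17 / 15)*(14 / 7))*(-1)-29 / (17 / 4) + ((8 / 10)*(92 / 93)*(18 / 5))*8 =-291086 / 39525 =-7.36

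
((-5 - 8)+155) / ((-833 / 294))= -852 / 17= -50.12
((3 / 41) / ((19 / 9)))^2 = 729 / 606841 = 0.00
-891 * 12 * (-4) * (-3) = -128304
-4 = -4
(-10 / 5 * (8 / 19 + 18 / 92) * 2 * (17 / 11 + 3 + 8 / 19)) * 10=-1017240 / 8303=-122.51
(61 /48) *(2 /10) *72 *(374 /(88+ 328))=16.45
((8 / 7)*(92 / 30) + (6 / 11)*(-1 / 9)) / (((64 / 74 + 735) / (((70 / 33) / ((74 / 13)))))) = 5746 / 3294467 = 0.00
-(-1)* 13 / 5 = 13 / 5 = 2.60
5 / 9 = 0.56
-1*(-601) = 601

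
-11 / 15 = -0.73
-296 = -296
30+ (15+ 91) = 136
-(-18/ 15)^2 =-36/ 25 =-1.44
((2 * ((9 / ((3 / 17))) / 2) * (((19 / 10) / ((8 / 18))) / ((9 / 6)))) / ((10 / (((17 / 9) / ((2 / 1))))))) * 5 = 5491 / 80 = 68.64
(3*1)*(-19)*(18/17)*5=-5130/17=-301.76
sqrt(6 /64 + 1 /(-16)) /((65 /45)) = 9 * sqrt(2) /104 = 0.12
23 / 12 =1.92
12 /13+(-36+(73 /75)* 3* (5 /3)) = -5891 /195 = -30.21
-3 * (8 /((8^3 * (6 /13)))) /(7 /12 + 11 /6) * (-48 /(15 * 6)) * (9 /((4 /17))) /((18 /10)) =221 /464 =0.48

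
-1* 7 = -7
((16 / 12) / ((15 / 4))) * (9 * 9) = 144 / 5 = 28.80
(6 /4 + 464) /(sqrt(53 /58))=931 * sqrt(3074) /106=486.96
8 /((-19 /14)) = -112 /19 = -5.89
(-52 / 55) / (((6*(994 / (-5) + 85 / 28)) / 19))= 13832 / 904431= 0.02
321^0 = 1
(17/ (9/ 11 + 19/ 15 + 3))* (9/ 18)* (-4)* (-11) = 61710/ 839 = 73.55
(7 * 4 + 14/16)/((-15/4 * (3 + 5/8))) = -308/145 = -2.12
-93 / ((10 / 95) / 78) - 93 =-69006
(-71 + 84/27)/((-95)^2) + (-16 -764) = -63356111/81225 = -780.01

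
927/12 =309/4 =77.25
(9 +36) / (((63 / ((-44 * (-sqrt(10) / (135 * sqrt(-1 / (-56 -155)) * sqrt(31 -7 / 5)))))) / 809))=88990 * sqrt(15614) / 6993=1590.14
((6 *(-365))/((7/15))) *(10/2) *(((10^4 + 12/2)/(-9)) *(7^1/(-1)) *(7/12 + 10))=-5797851625/3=-1932617208.33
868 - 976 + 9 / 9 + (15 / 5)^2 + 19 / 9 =-863 / 9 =-95.89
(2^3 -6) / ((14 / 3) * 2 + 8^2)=3 / 110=0.03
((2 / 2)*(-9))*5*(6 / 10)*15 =-405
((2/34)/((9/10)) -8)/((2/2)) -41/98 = -125245/14994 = -8.35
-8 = -8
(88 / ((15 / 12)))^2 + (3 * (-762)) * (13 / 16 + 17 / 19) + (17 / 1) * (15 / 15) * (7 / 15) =12099389 / 11400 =1061.35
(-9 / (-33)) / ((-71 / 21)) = -63 / 781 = -0.08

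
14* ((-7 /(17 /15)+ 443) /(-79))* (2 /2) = -1316 /17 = -77.41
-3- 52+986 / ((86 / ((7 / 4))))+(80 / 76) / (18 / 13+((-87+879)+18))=-301057747 / 8617716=-34.93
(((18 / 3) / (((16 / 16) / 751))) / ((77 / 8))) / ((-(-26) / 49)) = 126168 / 143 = 882.29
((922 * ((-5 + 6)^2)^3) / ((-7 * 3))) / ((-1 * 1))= 922 / 21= 43.90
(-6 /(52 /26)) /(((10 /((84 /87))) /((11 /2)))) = -231 /145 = -1.59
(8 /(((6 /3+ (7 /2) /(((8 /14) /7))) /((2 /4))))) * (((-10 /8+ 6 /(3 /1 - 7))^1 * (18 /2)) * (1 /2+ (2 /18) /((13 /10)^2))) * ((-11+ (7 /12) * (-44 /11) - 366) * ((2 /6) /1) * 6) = 172347824 /182013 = 946.90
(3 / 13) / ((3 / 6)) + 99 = 1293 / 13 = 99.46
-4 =-4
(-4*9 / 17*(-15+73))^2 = 4359744 / 289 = 15085.62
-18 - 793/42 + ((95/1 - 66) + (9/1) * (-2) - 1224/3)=-18223/42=-433.88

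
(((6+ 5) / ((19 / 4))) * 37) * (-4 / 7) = -6512 / 133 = -48.96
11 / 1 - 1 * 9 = 2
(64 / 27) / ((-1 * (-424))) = 8 / 1431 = 0.01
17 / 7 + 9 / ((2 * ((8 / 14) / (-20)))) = -2171 / 14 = -155.07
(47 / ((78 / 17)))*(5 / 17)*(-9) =-705 / 26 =-27.12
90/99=10/11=0.91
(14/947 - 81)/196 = -76693/185612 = -0.41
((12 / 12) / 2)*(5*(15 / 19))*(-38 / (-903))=25 / 301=0.08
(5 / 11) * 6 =30 / 11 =2.73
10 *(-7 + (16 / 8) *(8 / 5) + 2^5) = 282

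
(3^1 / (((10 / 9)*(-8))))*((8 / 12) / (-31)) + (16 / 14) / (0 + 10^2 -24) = 3677 / 164920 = 0.02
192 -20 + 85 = 257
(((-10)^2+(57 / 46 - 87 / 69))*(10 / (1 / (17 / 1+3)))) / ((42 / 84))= 919800 / 23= 39991.30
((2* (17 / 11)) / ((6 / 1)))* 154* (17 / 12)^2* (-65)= -10349.14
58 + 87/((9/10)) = 464/3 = 154.67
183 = 183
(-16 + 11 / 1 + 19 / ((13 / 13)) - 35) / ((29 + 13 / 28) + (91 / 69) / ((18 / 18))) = -40572 / 59473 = -0.68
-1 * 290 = -290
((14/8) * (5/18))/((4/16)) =35/18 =1.94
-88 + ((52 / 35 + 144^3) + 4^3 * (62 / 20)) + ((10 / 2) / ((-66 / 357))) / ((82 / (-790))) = 94279272987 / 31570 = 2986356.45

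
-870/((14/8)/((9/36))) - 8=-926/7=-132.29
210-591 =-381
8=8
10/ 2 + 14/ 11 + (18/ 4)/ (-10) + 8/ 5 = 1633/ 220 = 7.42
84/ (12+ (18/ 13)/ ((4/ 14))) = 364/ 73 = 4.99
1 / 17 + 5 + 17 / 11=1235 / 187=6.60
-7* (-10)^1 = 70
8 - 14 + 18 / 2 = 3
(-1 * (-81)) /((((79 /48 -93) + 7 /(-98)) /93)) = -2531088 /30719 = -82.39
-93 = -93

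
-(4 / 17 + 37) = -633 / 17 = -37.24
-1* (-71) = 71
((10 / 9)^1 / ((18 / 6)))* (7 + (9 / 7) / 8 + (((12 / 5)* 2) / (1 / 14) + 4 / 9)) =188509 / 6804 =27.71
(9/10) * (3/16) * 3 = 81/160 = 0.51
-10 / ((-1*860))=0.01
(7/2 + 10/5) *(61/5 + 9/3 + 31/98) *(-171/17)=-14301243/16660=-858.42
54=54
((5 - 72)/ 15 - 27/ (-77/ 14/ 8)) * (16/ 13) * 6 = 183776/ 715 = 257.03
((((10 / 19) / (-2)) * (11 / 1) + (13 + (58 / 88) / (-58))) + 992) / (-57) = -1675501 / 95304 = -17.58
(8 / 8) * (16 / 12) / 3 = 4 / 9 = 0.44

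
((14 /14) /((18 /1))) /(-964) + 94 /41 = 1631047 /711432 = 2.29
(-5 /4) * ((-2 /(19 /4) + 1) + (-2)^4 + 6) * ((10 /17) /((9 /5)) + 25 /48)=-1483625 /62016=-23.92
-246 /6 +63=22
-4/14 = -2/7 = -0.29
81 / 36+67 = 277 / 4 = 69.25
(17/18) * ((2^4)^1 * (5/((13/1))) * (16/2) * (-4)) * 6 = -43520/39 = -1115.90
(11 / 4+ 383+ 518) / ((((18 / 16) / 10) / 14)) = 337400 / 3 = 112466.67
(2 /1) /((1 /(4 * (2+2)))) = 32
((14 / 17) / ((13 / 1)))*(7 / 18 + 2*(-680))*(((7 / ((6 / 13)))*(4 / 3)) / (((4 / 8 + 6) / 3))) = -4796708 / 5967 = -803.87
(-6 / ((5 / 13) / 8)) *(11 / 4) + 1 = -1711 / 5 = -342.20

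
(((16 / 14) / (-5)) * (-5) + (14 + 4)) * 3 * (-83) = -33366 / 7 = -4766.57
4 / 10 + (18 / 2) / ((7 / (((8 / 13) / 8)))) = 227 / 455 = 0.50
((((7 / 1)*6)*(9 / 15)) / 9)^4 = 38416 / 625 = 61.47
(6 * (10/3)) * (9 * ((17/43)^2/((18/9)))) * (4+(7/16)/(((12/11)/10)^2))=33927155/59168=573.40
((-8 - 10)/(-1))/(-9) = -2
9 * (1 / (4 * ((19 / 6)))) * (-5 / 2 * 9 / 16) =-1215 / 1216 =-1.00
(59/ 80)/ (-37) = -59/ 2960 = -0.02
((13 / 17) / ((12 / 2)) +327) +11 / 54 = 150245 / 459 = 327.33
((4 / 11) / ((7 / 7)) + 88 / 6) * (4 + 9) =6448 / 33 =195.39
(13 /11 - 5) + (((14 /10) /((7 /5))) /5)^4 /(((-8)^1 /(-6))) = -104967 /27500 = -3.82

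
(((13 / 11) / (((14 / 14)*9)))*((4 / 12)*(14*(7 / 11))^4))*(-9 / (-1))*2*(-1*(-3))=2398157216 / 161051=14890.67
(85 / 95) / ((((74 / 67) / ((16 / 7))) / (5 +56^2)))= 28620792 / 4921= 5816.05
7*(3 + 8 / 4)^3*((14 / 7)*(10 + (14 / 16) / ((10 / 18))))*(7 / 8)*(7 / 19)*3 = 11910675 / 608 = 19589.93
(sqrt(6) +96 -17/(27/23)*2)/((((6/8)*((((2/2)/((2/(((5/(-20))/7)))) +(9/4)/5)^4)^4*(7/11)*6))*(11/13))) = 5301561569447926594273280000000000000000*sqrt(6)/19002399070817297569910537287889289 +9595826440700747135634636800000000000000000/513064774912067034387584506773010803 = 19386346.88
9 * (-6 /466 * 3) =-81 /233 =-0.35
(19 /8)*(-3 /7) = -57 /56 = -1.02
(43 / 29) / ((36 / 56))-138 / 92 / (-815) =982043 / 425430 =2.31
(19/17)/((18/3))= 19/102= 0.19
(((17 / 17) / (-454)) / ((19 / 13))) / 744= -13 / 6417744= -0.00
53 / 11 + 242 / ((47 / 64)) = 172859 / 517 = 334.35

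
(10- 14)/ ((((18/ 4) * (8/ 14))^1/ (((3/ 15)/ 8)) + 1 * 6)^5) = -16807/ 64226590127208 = -0.00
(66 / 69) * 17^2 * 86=546788 / 23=23773.39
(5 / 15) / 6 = 0.06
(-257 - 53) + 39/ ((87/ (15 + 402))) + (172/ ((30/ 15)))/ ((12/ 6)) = -2322/ 29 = -80.07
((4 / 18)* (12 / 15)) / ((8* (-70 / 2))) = -1 / 1575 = -0.00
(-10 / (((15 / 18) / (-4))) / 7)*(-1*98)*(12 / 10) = -806.40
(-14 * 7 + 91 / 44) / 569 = -4221 / 25036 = -0.17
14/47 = 0.30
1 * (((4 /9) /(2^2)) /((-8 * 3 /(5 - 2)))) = -0.01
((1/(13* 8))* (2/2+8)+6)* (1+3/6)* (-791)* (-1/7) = 214587/208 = 1031.67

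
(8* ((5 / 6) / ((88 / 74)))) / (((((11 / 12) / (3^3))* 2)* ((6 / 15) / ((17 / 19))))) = 424575 / 2299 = 184.68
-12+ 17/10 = -103/10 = -10.30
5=5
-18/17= -1.06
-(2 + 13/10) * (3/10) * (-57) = 5643/100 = 56.43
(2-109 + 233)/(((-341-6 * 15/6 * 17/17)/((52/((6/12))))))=-3276/89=-36.81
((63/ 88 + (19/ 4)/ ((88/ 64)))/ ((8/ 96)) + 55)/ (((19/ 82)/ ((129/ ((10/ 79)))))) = 965607441/ 2090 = 462013.13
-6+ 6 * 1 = 0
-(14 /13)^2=-196 /169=-1.16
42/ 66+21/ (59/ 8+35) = 1407/ 1243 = 1.13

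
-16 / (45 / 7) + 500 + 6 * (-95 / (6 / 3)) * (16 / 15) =8708 / 45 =193.51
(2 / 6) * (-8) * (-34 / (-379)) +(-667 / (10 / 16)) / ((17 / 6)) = -36425312 / 96645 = -376.90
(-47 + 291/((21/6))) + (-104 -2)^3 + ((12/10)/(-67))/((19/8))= -53064107871/44555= -1190979.86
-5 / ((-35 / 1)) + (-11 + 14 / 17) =-1194 / 119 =-10.03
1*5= 5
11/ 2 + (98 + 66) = 339/ 2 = 169.50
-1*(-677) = 677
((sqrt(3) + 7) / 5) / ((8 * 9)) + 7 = 7.02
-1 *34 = -34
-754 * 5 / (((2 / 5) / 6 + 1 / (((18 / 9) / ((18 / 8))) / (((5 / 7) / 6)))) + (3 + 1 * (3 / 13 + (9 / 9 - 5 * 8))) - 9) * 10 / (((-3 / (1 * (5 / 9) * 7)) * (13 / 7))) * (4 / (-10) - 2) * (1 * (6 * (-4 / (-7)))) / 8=591136000 / 973379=607.30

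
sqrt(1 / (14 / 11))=sqrt(154) / 14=0.89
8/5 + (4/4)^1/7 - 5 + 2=-1.26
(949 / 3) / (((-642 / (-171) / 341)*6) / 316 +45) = 485737109 / 69098856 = 7.03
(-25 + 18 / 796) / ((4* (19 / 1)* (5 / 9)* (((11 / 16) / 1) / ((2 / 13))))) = -0.13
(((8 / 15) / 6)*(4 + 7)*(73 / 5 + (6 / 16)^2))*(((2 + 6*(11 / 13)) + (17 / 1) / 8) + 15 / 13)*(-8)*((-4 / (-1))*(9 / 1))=-55882299 / 1300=-42986.38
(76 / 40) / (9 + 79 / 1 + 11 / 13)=247 / 11550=0.02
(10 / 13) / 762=0.00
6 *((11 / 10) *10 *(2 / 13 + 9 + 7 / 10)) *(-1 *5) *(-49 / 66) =2414.19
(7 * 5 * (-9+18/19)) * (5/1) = -26775/19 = -1409.21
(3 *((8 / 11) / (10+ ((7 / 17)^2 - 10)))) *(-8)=-55488 / 539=-102.95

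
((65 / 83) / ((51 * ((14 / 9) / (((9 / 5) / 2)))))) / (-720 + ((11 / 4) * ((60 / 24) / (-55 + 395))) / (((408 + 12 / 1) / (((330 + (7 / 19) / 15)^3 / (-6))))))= -23400987480000 / 2656167558908915209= -0.00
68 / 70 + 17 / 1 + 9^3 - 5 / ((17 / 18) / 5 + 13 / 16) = 741.98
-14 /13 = -1.08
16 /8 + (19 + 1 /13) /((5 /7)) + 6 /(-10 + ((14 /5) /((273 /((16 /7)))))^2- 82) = 159567496833 /5571009470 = 28.64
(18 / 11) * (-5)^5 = -56250 / 11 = -5113.64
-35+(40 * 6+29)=234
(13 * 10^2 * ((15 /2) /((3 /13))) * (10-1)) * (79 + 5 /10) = 30229875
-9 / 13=-0.69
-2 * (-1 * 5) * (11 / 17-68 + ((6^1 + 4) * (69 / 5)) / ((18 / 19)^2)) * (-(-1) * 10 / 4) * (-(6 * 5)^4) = -1749727941.18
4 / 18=2 / 9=0.22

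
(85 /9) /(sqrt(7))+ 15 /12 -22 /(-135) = 763 /540+ 85* sqrt(7) /63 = 4.98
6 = 6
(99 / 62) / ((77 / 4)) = 0.08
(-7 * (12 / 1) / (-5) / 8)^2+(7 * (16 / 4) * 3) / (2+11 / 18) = 171927 / 4700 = 36.58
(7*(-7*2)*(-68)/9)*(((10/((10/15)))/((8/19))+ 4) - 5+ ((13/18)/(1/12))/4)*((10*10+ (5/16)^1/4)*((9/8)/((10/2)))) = 314075153/512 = 613428.03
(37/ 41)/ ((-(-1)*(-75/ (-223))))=8251/ 3075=2.68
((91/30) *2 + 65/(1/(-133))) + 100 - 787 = -139889/15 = -9325.93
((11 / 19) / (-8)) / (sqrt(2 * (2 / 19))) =-11 * sqrt(19) / 304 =-0.16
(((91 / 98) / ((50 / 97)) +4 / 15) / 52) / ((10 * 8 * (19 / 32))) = 4343 / 5187000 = 0.00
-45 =-45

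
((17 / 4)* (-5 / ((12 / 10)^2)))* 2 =-2125 / 72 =-29.51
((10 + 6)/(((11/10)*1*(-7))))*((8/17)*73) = -93440/1309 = -71.38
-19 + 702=683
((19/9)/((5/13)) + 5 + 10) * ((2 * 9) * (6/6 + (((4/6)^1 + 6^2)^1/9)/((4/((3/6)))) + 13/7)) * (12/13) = 938596/819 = 1146.03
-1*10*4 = -40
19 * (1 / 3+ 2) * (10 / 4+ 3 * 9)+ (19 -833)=2963 / 6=493.83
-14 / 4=-7 / 2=-3.50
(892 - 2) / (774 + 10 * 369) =445 / 2232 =0.20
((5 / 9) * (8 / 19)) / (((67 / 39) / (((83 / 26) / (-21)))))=-1660 / 80199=-0.02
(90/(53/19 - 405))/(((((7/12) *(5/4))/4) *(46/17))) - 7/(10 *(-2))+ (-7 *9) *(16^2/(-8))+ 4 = 24852037227/12303620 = 2019.90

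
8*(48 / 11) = 384 / 11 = 34.91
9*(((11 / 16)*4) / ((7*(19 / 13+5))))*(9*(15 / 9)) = 6435 / 784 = 8.21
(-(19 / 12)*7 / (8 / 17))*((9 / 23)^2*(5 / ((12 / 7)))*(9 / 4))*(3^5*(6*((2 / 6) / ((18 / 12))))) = -519204735 / 67712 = -7667.84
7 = 7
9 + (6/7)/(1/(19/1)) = 177/7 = 25.29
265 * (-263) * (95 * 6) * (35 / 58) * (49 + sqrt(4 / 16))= -68825554875 / 58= -1186647497.84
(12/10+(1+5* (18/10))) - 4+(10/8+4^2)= 489/20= 24.45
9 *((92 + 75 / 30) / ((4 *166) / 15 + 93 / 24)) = 102060 / 5777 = 17.67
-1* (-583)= 583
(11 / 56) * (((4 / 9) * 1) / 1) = 11 / 126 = 0.09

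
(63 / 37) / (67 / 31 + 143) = 217 / 18500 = 0.01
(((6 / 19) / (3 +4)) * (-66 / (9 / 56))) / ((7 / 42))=-2112 / 19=-111.16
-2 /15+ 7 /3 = 11 /5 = 2.20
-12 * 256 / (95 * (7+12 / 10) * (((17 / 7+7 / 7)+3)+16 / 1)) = -21504 / 122303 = -0.18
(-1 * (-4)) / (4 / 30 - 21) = -60 / 313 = -0.19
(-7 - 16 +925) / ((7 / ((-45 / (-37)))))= 40590 / 259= 156.72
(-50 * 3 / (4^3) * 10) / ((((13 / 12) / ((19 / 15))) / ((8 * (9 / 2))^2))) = -461700 / 13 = -35515.38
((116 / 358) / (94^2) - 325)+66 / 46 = -5885296657 / 18188906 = -323.57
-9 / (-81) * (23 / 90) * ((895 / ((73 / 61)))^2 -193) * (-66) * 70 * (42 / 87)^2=-689507873424832 / 40335201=-17094444.96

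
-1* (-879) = 879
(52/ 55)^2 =2704/ 3025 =0.89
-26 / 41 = -0.63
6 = 6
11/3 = 3.67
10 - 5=5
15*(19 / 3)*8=760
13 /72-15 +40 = 1813 /72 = 25.18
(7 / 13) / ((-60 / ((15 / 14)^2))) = -15 / 1456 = -0.01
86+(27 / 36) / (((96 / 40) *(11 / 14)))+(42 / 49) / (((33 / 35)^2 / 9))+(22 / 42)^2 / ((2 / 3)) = 95.49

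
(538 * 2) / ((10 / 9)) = 968.40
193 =193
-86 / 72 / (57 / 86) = -1849 / 1026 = -1.80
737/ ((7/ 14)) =1474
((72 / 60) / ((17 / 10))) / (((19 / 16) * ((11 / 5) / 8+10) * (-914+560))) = -1280 / 7832427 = -0.00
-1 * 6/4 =-1.50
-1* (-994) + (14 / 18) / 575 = 5143957 / 5175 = 994.00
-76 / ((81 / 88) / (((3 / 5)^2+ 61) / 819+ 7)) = -74524384 / 127575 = -584.16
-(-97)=97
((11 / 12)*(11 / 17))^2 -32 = -31.65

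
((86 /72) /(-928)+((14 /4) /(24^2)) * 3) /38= 283 /634752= 0.00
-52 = -52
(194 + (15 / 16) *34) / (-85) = -1807 / 680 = -2.66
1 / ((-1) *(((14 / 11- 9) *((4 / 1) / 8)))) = 22 / 85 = 0.26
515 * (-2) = -1030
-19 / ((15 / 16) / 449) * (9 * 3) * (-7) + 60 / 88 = 189183531 / 110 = 1719850.28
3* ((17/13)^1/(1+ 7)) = 51/104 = 0.49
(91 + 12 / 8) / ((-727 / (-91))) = 16835 / 1454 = 11.58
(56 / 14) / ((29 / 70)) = 280 / 29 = 9.66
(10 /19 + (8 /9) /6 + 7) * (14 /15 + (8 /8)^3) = 114173 /7695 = 14.84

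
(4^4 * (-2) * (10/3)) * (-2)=10240/3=3413.33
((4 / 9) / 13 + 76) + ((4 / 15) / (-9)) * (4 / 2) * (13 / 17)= 2267128 / 29835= 75.99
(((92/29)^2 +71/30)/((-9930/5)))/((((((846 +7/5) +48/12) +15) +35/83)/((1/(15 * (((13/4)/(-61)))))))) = 1587913753/175743380242755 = 0.00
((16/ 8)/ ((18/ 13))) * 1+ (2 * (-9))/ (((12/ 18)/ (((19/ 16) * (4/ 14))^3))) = 616271/ 1580544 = 0.39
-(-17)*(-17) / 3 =-289 / 3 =-96.33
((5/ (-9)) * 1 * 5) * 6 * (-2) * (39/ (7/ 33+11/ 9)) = 906.34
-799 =-799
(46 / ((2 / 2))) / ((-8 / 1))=-23 / 4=-5.75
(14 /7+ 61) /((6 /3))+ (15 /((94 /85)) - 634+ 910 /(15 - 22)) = -718.94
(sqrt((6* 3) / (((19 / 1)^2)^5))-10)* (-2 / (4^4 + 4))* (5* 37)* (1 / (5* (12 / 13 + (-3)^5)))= -37 / 3147 + 37* sqrt(2) / 25974278510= -0.01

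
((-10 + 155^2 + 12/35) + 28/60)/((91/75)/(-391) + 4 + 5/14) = 9859690600/1787551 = 5515.75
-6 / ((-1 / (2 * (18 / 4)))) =54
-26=-26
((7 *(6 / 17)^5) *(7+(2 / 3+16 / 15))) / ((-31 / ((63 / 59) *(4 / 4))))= -149742432 / 12984592265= -0.01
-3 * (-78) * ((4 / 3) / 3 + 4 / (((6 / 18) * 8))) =455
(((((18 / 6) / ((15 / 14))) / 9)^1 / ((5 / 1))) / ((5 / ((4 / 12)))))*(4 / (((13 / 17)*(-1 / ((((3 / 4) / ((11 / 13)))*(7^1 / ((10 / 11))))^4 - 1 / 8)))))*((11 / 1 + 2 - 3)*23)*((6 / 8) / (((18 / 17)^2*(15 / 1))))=-4393374326468113 / 9097920000000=-482.90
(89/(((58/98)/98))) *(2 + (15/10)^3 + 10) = 26283747/116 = 226584.03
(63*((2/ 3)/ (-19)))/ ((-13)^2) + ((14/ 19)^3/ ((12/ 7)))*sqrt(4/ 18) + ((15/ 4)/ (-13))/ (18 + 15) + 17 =4802*sqrt(2)/ 61731 + 2398745/ 141284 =17.09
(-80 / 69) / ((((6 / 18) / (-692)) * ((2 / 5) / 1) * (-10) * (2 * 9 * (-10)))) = 692 / 207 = 3.34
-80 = -80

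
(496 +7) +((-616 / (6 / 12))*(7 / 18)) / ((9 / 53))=-187793 / 81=-2318.43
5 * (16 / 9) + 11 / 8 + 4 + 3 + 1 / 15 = 6239 / 360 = 17.33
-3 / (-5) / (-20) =-3 / 100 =-0.03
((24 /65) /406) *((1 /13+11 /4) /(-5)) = -63 /122525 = -0.00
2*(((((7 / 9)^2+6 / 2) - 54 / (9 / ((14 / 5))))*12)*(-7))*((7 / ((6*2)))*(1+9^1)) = 1047424 / 81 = 12931.16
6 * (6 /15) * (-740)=-1776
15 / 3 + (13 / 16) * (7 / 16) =1371 / 256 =5.36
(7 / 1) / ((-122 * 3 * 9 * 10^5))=-7 / 329400000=-0.00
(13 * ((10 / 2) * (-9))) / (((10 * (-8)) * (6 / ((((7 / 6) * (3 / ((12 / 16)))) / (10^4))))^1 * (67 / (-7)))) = -637 / 10720000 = -0.00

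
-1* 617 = -617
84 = 84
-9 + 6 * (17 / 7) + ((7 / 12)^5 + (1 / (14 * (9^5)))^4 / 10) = 5.64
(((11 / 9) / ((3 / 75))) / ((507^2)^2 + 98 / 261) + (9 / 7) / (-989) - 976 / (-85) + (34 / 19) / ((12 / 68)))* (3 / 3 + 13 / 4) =3126686612603036186966 / 34026050034828008745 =91.89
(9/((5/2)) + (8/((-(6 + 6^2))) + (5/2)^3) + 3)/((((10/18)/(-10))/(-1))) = 55527/140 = 396.62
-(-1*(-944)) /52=-236 /13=-18.15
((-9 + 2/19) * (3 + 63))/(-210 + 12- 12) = 1859/665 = 2.80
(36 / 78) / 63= 2 / 273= 0.01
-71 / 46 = -1.54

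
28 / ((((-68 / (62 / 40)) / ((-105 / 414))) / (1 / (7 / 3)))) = 217 / 3128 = 0.07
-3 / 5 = -0.60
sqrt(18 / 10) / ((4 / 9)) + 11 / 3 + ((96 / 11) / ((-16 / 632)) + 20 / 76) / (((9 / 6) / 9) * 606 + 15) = 50705 / 72732 + 27 * sqrt(5) / 20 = 3.72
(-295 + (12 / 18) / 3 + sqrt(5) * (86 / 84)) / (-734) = 2653 / 6606 - 43 * sqrt(5) / 30828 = 0.40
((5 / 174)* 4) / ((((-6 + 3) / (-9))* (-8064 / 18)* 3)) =-5 / 19488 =-0.00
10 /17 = 0.59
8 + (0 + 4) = 12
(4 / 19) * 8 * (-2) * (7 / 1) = -448 / 19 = -23.58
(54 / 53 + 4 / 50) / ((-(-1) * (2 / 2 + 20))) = 208 / 3975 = 0.05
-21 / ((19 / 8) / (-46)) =7728 / 19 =406.74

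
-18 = -18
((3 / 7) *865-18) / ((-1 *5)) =-70.54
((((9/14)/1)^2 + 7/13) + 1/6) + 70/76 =296201/145236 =2.04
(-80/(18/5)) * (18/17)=-400/17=-23.53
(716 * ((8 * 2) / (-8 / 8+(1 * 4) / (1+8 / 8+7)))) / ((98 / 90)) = -927936 / 49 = -18937.47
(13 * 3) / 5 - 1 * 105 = -486 / 5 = -97.20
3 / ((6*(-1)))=-1 / 2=-0.50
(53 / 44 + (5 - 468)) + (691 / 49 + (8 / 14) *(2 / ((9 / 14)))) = -8652547 / 19404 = -445.92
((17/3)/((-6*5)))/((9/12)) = -34/135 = -0.25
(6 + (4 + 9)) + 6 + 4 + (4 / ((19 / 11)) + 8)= 747 / 19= 39.32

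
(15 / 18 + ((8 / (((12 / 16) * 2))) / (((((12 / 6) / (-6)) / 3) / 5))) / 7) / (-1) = 1405 / 42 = 33.45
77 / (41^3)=77 / 68921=0.00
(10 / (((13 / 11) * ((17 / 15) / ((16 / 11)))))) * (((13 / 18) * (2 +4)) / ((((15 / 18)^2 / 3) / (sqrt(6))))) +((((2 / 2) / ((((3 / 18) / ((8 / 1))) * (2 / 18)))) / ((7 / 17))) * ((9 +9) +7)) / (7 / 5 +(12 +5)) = 1923.43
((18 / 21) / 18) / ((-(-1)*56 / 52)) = 13 / 294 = 0.04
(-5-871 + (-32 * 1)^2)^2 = 21904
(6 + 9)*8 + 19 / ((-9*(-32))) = 34579 / 288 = 120.07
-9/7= -1.29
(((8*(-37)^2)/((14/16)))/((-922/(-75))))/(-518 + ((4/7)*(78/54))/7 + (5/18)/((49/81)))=-413985600/210385187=-1.97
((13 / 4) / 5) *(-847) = -11011 / 20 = -550.55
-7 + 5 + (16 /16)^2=-1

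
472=472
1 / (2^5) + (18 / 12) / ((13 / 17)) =1.99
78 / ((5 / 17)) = 1326 / 5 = 265.20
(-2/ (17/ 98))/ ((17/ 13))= -2548/ 289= -8.82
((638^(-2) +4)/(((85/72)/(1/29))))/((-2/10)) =-29307186/50168173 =-0.58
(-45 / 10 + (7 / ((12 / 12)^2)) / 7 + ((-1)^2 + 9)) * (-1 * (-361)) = 4693 / 2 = 2346.50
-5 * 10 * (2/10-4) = 190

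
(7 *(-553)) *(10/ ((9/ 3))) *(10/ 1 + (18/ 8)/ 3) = -832265/ 6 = -138710.83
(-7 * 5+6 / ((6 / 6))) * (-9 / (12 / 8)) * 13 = 2262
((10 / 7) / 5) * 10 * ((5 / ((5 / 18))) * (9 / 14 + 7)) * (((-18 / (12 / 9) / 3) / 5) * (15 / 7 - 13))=1317384 / 343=3840.77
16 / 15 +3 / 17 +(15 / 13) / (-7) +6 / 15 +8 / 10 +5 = 7.28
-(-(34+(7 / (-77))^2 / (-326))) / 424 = 0.08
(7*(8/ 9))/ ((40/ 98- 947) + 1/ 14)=-0.01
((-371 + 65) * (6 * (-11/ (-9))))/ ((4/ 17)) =-9537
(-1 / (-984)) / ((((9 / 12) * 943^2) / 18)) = 0.00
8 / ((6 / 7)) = 28 / 3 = 9.33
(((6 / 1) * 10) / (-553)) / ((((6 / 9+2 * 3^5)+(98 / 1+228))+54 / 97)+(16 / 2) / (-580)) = -1265850 / 9487649017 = -0.00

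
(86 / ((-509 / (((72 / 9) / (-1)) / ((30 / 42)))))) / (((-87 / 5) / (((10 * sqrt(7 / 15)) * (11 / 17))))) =-105952 * sqrt(105) / 2258433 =-0.48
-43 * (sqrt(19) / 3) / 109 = -43 * sqrt(19) / 327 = -0.57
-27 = -27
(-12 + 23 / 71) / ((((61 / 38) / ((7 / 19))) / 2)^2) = -649936 / 264191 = -2.46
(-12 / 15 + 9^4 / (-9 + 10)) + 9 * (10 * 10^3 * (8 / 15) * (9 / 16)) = 167801 / 5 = 33560.20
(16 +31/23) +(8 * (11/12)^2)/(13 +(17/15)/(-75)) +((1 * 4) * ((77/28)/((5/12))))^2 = 1091681537/1527200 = 714.83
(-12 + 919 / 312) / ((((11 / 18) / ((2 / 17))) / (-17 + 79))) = -262725 / 2431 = -108.07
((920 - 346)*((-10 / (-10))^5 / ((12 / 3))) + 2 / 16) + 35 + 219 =3181 / 8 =397.62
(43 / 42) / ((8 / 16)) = 43 / 21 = 2.05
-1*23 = -23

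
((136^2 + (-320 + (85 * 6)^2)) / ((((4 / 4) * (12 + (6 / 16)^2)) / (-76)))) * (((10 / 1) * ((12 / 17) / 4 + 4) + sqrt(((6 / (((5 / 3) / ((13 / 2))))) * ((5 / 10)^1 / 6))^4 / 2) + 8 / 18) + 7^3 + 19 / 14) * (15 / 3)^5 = -1751188085240000000 / 832167-2680632708000 * sqrt(2) / 259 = -2119007995862.81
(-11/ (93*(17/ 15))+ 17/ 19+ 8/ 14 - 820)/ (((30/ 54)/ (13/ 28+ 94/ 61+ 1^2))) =-4428.41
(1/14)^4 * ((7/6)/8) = 1/263424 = 0.00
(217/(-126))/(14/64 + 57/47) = -23312/19377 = -1.20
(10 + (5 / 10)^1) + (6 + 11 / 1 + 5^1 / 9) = 505 / 18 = 28.06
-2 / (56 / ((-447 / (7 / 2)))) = 447 / 98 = 4.56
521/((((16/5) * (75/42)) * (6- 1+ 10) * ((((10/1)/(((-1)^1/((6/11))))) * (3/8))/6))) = -40117/2250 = -17.83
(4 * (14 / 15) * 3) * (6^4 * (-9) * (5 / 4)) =-163296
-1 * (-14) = 14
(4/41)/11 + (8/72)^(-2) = 36535/451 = 81.01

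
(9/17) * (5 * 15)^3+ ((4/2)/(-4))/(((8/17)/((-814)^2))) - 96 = -32691589/68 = -480758.66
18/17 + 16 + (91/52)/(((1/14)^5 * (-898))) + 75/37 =-290614639/282421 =-1029.01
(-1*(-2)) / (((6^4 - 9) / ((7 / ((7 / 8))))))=16 / 1287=0.01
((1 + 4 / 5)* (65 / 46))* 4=234 / 23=10.17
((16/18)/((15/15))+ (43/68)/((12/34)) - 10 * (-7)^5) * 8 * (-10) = -121012330/9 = -13445814.44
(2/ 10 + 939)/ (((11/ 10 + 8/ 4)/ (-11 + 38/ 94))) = -4677216/ 1457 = -3210.17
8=8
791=791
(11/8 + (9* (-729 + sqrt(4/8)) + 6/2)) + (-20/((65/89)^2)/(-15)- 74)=-672091903/101400 + 9* sqrt(2)/2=-6621.76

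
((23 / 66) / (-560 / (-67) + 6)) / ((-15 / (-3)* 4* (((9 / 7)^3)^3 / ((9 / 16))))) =62184908387 / 874599171114240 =0.00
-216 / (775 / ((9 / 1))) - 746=-580094 / 775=-748.51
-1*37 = -37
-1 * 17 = -17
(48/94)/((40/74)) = 222/235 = 0.94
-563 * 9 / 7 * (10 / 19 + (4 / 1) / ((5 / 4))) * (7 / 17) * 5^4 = -224214750 / 323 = -694163.31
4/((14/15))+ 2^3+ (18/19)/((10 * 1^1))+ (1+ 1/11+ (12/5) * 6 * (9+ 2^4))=2731943/7315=373.47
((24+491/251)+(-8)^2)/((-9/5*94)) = -112895/212346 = -0.53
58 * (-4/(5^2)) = -232/25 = -9.28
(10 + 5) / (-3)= -5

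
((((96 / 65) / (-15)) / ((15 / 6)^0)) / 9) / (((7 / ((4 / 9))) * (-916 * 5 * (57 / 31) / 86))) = 85312 / 12026707875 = 0.00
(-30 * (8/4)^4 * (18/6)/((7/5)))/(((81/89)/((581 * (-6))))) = 11819200/3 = 3939733.33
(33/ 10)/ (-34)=-33/ 340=-0.10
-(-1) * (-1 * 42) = -42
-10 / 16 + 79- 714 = -5085 / 8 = -635.62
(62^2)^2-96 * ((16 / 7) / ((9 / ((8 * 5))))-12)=310306768 / 21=14776512.76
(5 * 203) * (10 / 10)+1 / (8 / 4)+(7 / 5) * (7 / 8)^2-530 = 155703 / 320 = 486.57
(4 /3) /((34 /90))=3.53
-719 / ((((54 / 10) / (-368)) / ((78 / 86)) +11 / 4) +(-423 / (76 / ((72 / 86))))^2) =-11479796216720 / 390327624257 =-29.41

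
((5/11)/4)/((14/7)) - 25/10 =-215/88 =-2.44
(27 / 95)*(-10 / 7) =-54 / 133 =-0.41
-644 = -644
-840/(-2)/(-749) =-0.56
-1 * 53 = -53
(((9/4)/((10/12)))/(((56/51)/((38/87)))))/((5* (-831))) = -2907/11246200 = -0.00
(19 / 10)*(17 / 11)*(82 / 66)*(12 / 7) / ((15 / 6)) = 2.50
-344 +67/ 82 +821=39181/ 82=477.82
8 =8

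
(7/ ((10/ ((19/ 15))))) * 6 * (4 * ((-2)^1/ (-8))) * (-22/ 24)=-4.88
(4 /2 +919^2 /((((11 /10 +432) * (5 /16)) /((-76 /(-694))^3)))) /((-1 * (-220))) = 184488305517 /3981065187286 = 0.05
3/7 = 0.43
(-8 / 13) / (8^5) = -1 / 53248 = -0.00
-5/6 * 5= -25/6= -4.17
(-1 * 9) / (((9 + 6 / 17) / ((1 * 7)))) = -357 / 53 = -6.74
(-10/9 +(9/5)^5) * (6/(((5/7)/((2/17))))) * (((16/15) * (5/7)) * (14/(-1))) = -26363008/140625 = -187.47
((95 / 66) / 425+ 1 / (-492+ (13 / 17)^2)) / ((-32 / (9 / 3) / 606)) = -326352513 / 4249208480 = -0.08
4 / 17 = 0.24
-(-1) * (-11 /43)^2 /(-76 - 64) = -121 /258860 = -0.00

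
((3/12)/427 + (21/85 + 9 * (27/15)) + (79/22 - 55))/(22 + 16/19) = -1060821889/693089320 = -1.53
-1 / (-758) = 1 / 758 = 0.00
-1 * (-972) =972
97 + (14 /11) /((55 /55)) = 1081 /11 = 98.27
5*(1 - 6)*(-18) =450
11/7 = 1.57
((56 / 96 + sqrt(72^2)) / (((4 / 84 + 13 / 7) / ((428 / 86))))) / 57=652379 / 196080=3.33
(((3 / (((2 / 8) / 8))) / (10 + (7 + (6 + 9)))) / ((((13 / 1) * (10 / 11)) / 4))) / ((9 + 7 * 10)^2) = 66 / 405665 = 0.00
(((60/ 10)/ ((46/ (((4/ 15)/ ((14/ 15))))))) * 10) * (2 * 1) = 0.75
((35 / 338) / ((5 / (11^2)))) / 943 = 0.00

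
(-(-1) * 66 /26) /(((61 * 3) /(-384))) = -4224 /793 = -5.33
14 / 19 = 0.74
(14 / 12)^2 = 49 / 36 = 1.36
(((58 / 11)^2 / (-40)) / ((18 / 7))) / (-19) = 5887 / 413820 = 0.01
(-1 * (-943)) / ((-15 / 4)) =-3772 / 15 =-251.47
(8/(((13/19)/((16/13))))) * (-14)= -34048/169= -201.47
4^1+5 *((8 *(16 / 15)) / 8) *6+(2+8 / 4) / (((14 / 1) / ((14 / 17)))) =616 / 17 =36.24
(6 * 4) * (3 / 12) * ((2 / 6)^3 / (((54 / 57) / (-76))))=-1444 / 81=-17.83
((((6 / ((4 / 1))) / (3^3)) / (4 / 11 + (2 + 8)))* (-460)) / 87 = -1265 / 44631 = -0.03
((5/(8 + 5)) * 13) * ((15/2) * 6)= 225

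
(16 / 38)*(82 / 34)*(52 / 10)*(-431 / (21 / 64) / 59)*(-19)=235236352 / 105315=2233.65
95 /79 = 1.20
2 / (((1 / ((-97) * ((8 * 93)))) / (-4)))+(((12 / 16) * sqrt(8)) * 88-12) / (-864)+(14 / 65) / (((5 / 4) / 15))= 2701982081 / 4680-11 * sqrt(2) / 72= 577346.38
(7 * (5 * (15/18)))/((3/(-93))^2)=168175/6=28029.17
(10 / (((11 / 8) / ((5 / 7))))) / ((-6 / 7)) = -200 / 33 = -6.06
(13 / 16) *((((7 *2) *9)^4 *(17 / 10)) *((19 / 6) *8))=44097788826 / 5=8819557765.20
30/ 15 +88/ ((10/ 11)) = 494/ 5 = 98.80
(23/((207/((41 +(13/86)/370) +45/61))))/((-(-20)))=81014513/349383600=0.23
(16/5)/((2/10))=16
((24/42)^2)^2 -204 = -489548/2401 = -203.89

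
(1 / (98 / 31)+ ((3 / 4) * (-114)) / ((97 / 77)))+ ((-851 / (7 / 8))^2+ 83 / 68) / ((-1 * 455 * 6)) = -365324277763 / 882346920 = -414.04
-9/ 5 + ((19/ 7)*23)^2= 954404/ 245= 3895.53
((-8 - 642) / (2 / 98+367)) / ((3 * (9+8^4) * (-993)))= 3185 / 21992264928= 0.00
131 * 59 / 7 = 7729 / 7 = 1104.14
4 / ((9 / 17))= 68 / 9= 7.56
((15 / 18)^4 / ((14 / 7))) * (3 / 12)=625 / 10368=0.06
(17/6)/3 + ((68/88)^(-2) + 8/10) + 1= 114943/26010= 4.42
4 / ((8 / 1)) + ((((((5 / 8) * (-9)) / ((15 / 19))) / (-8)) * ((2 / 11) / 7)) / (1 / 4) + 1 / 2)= 673 / 616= 1.09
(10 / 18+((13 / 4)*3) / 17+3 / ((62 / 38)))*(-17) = -56305 / 1116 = -50.45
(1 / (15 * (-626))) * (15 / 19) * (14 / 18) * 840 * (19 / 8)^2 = -4655 / 15024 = -0.31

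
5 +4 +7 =16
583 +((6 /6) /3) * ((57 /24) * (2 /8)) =55987 /96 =583.20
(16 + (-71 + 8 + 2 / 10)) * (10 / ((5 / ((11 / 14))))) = -2574 / 35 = -73.54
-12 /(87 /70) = -280 /29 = -9.66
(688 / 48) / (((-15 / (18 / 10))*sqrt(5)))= -43*sqrt(5) / 125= -0.77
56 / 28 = 2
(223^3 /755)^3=1363778273695777847263 /430368875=3168858978697.70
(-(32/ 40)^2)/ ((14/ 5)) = -8/ 35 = -0.23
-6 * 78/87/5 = -156/145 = -1.08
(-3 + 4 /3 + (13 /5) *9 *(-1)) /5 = -376 /75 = -5.01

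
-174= -174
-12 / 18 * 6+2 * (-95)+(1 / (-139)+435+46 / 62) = 1041635 / 4309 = 241.73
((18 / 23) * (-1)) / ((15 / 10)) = -12 / 23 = -0.52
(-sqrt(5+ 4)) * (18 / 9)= -6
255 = 255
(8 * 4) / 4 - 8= 0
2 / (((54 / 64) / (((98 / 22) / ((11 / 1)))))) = 3136 / 3267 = 0.96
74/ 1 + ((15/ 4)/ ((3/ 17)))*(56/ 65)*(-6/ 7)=758/ 13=58.31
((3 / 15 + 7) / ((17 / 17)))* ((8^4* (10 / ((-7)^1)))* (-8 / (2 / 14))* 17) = 40108032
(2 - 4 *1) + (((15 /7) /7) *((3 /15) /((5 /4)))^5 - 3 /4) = -2.75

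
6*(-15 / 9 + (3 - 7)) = -34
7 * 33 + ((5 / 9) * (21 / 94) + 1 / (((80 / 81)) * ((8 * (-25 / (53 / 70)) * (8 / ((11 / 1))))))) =291986301557 / 1263360000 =231.12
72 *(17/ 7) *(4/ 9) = 77.71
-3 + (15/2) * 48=357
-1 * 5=-5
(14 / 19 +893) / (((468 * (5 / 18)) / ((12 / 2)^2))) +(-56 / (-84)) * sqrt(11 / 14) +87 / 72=sqrt(154) / 21 +7371607 / 29640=249.30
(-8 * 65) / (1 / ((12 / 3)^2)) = -8320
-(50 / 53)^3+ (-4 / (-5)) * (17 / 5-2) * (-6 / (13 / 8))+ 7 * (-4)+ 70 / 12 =-7879502453 / 290310150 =-27.14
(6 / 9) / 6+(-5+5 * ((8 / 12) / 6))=-13 / 3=-4.33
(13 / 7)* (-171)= -2223 / 7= -317.57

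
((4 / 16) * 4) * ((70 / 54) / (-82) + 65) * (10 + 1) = 1582625 / 2214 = 714.83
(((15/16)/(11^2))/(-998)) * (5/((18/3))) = -25/3864256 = -0.00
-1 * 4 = -4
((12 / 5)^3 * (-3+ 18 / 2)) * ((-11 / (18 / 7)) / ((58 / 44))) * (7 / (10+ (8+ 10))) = -243936 / 3625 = -67.29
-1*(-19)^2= -361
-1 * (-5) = 5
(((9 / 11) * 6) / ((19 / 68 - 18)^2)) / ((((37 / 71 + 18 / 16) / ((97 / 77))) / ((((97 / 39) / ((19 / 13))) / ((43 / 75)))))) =78497254656 / 2210559665545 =0.04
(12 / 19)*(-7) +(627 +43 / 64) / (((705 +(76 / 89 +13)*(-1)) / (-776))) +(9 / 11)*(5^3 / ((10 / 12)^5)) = -106276336769 / 233745600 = -454.67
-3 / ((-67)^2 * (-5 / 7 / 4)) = 84 / 22445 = 0.00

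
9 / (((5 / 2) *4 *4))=9 / 40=0.22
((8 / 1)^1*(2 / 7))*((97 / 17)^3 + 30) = 493.18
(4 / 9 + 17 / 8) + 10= 905 / 72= 12.57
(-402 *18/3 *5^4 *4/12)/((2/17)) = -4271250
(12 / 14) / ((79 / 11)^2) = 726 / 43687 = 0.02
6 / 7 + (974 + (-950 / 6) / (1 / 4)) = 7172 / 21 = 341.52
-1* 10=-10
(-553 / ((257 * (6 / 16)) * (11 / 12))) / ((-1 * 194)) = 8848 / 274219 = 0.03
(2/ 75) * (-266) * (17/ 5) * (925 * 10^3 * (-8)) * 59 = 10529627733.33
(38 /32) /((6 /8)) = 19 /12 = 1.58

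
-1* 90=-90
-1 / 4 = -0.25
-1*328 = -328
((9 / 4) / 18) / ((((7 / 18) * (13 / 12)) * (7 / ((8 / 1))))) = 0.34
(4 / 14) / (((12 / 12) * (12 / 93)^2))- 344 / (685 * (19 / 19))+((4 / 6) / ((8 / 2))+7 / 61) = 118916383 / 7019880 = 16.94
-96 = -96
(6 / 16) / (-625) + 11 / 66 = 0.17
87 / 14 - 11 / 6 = 4.38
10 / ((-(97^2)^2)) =-10 / 88529281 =-0.00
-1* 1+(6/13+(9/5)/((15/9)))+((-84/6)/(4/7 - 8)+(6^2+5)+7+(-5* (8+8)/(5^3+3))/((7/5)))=909631/18200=49.98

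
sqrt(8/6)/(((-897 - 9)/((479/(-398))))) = 479 * sqrt(3)/540882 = 0.00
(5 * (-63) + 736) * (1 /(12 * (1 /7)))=2947 /12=245.58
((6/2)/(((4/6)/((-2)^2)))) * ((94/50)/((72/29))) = 13.63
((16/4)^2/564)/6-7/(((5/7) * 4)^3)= -999623/3384000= -0.30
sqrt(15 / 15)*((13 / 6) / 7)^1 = 0.31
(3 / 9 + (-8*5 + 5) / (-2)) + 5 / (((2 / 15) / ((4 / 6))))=257 / 6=42.83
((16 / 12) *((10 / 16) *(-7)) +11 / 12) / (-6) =59 / 72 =0.82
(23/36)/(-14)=-23/504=-0.05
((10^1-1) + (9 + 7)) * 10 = 250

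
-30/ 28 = -15/ 14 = -1.07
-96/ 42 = -2.29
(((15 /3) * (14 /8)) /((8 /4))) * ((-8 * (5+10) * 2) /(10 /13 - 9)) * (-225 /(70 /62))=-2720250 /107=-25422.90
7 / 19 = 0.37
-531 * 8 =-4248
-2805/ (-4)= 2805/ 4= 701.25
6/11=0.55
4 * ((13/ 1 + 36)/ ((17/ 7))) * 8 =10976/ 17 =645.65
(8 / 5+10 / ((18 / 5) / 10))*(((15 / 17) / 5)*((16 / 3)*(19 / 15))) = 401888 / 11475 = 35.02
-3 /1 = -3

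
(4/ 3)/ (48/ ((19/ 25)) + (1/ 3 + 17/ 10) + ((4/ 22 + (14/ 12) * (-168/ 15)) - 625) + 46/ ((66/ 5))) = -0.00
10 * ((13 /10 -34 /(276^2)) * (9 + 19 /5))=3959792 /23805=166.34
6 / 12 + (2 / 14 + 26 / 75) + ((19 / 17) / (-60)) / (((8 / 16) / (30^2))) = -580837 / 17850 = -32.54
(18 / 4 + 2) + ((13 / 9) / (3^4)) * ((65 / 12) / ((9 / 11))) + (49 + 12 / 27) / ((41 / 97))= 123.60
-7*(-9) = 63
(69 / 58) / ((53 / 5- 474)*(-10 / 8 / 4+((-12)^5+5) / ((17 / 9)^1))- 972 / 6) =46920 / 2407597618109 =0.00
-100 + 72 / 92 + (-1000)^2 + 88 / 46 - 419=22988125 / 23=999483.70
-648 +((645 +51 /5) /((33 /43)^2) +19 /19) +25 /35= 1974232 /4235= 466.17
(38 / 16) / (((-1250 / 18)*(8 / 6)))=-513 / 20000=-0.03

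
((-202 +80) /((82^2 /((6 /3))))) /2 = -61 /3362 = -0.02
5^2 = 25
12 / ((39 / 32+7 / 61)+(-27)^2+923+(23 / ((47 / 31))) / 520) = 71560320 / 9859596857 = 0.01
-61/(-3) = 61/3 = 20.33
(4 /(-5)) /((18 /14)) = -28 /45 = -0.62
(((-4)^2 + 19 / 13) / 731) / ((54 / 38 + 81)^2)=81947 / 23304739068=0.00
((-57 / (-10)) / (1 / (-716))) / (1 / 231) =-4713786 / 5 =-942757.20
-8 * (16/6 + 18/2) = -280/3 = -93.33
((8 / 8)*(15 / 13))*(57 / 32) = 855 / 416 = 2.06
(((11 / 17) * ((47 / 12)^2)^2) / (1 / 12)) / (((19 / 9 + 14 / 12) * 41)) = 13.60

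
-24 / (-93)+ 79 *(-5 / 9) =-12173 / 279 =-43.63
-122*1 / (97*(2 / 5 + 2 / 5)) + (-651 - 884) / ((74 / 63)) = -4695835 / 3589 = -1308.40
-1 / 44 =-0.02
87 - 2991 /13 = -1860 /13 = -143.08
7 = 7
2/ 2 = 1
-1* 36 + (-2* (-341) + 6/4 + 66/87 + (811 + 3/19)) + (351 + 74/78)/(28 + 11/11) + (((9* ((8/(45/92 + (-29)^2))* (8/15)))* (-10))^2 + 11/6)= 63262382803313288/42930666100907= 1473.59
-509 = -509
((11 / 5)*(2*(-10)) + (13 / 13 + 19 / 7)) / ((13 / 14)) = -564 / 13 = -43.38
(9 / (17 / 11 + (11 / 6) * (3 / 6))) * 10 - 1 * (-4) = 2636 / 65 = 40.55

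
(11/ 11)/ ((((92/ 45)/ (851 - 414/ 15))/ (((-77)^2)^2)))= 56631549051/ 4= 14157887262.75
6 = 6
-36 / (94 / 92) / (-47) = 1656 / 2209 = 0.75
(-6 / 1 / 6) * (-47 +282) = -235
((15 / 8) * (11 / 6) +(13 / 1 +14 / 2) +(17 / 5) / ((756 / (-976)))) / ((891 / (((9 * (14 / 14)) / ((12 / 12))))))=288007 / 1496880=0.19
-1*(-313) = 313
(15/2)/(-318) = -5/212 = -0.02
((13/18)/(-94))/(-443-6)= 13/759708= 0.00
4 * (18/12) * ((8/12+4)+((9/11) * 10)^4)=394069948/14641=26915.51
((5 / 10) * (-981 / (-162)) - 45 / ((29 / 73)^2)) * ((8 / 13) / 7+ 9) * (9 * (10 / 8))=-35318320985 / 1224496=-28843.15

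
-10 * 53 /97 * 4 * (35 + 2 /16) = -74465 /97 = -767.68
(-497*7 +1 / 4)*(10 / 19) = -69575 / 38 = -1830.92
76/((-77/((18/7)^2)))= -24624/3773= -6.53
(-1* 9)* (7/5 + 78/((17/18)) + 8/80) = -25731/34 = -756.79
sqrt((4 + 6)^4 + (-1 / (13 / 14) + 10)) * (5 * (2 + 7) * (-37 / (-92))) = 1665 * sqrt(422877) / 598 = 1810.59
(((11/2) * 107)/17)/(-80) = -1177/2720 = -0.43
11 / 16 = 0.69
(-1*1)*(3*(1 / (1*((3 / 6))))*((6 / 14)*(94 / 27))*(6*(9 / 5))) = -3384 / 35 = -96.69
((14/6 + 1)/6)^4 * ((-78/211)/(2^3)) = -8125/1845828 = -0.00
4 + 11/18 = 83/18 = 4.61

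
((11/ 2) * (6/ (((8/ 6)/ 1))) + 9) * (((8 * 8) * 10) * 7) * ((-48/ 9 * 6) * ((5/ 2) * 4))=-48384000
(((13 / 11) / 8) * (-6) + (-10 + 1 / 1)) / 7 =-435 / 308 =-1.41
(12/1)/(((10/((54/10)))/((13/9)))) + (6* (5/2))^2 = 5859/25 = 234.36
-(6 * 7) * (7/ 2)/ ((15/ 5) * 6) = -49/ 6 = -8.17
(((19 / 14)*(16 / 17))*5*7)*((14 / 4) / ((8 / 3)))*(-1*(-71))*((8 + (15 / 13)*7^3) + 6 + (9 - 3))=765591225 / 442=1732106.84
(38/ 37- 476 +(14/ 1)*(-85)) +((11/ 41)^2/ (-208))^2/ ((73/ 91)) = -42291249514583917/ 25400562174208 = -1664.97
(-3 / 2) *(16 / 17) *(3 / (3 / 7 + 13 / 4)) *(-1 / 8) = 252 / 1751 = 0.14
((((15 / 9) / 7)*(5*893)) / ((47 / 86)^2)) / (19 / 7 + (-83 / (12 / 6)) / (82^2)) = 1314.34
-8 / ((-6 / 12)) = 16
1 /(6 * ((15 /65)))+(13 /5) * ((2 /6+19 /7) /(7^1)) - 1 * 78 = -335803 /4410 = -76.15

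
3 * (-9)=-27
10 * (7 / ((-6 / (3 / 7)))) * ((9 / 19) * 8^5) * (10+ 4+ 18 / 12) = -1202930.53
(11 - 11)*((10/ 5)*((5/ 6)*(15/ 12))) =0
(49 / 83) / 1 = 49 / 83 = 0.59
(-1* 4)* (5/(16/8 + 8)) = -2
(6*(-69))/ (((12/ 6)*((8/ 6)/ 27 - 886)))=16767/ 71762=0.23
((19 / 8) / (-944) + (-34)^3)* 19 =-5639652713 / 7552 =-746776.05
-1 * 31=-31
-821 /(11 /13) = -10673 /11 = -970.27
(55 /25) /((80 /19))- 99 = -39391 /400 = -98.48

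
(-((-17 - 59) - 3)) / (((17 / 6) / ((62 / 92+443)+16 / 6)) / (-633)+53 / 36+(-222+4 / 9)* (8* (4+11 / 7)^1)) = -258735217860 / 32337236505689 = -0.01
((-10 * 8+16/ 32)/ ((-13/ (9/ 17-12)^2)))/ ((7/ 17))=465075/ 238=1954.10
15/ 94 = 0.16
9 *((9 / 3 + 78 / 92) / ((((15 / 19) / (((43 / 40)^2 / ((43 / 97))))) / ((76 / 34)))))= 799543161 / 3128000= 255.61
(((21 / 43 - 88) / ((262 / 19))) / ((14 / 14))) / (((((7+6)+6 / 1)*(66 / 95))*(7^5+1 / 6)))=-357485 / 12497069618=-0.00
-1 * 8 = -8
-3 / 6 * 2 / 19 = -1 / 19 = -0.05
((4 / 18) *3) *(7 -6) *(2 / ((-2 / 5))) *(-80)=266.67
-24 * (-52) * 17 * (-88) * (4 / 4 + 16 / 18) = -10579712 / 3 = -3526570.67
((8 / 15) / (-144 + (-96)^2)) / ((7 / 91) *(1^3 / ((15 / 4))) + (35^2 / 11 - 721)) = -143 / 1482847884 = -0.00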